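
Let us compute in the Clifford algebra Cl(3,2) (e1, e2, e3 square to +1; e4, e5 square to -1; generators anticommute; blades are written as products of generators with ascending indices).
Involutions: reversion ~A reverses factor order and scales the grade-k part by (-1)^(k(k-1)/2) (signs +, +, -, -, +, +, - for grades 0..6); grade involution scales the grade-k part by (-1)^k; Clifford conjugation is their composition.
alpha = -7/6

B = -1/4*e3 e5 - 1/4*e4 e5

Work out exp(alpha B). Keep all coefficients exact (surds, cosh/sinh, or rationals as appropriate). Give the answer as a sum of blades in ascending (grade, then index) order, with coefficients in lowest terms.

B^2 term by term: the squares give (-1/4)^2*(e3 e5)^2 + (-1/4)^2*(e4 e5)^2 = 1/16*(+1) + 1/16*(-1) = 0 (each basis 2-blade squares to minus the product of its generators' squares); cross terms between blades sharing an index anticommute and cancel. So B^2 = 0.
B^2 = 0, and the exponential is exactly linear here: exp(alpha B) = 1 + alpha B (parabolic case).
Answer: 1 + 7/24*e3 e5 + 7/24*e4 e5


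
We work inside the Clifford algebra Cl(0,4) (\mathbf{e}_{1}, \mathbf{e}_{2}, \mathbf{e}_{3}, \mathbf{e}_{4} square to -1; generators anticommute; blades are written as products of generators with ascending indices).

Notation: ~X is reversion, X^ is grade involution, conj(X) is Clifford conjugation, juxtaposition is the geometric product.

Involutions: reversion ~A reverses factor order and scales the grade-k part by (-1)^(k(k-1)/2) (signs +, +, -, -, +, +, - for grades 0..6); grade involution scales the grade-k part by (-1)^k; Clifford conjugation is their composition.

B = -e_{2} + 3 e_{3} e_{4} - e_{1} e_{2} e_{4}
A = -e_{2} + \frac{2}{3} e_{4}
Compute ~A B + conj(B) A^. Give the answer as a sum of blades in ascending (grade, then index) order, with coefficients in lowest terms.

first term: -1 + 2 e_{3} + \frac{2}{3} e_{1} e_{2} + e_{1} e_{4} + \frac{2}{3} e_{2} e_{4} - 3 e_{2} e_{3} e_{4}
second term: -1 - 2 e_{3} - \frac{2}{3} e_{1} e_{2} - e_{1} e_{4} - \frac{2}{3} e_{2} e_{4} - 3 e_{2} e_{3} e_{4}
Answer: -2 - 6 e_{2} e_{3} e_{4}


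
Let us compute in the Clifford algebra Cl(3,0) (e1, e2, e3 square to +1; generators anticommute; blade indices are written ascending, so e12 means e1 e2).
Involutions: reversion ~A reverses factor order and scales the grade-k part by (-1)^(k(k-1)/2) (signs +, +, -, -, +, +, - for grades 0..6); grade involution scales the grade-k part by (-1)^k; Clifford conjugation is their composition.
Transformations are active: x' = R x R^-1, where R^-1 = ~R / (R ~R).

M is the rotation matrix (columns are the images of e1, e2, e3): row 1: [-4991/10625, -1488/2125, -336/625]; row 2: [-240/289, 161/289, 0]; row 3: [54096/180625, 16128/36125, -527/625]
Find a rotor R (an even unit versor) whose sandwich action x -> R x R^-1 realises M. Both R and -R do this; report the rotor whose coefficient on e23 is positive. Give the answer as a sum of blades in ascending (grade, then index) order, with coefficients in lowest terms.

Method: write R = a + b12*e12 + b13*e13 + b23*e23 with a^2 + b12^2 + b13^2 + b23^2 = 1 (so R^-1 = ~R). Expanding the columns R e_j ~R gives tr M = 4a^2 - 1 and, from the antisymmetric part, M21 - M12 = -4a*b12, M13 - M31 = 4a*b13, M32 - M23 = -4a*b23.
Here tr M = -5461/7225, so a^2 = (1 + tr M)/4 = 441/7225 and a = ±21/85. Taking a = 21/85: M21 - M12 = -4704/36125, M13 - M31 = -6048/7225, M32 - M23 = 16128/36125, giving b12 = 56/425, b13 = -72/85, b23 = -192/425, i.e. R = 21/85 + 56/425*e12 - 72/85*e13 - 192/425*e23.
Its e23 coefficient is negative, so report the other preimage -R.
Answer: -21/85 - 56/425*e12 + 72/85*e13 + 192/425*e23. Key observation: the double cover Spin(3) -> SO(3) sends R and -R to the same matrix (trace -5461/7225 here), so the stated sign of the e23 coefficient is what selects one sheet.


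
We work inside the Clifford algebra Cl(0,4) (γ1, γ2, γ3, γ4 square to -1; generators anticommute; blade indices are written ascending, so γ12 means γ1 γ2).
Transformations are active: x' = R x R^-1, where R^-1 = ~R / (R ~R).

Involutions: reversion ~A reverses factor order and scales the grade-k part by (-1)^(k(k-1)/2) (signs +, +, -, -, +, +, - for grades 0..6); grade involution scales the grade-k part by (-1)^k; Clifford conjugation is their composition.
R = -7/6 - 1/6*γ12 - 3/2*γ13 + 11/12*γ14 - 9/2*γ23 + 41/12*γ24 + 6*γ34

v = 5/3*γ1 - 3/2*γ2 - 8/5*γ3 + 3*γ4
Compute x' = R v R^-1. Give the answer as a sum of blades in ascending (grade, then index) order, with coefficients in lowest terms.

~R = -7/6 + 1/6*γ12 + 3/2*γ13 - 11/12*γ14 + 9/2*γ23 - 41/12*γ24 - 6*γ34, and R ~R = 5213/72, so R^-1 = ~R / (5213/72).
R v = -661/90*γ1 - 719/45*γ2 - 713/60*γ3 - 6011/360*γ4 - 569/60*γ123 + 473/72*γ124 + 209/30*γ134 - 511/30*γ234
Answer: 79421/52130*γ1 - 35643/26065*γ2 + 90128/26065*γ3 - 51881/78195*γ4


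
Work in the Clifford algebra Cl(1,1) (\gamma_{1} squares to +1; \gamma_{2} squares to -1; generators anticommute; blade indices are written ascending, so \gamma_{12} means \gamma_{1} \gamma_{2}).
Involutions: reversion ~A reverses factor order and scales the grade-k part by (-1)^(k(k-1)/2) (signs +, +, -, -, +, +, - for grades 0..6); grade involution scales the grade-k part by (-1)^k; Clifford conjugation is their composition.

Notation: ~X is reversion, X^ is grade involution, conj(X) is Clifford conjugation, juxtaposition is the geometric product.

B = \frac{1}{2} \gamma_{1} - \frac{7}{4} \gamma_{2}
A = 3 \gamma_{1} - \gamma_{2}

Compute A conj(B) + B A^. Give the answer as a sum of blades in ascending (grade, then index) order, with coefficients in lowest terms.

first term: \frac{1}{4} + \frac{19}{4} \gamma_{12}
second term: \frac{1}{4} - \frac{19}{4} \gamma_{12}
Answer: \frac{1}{2}


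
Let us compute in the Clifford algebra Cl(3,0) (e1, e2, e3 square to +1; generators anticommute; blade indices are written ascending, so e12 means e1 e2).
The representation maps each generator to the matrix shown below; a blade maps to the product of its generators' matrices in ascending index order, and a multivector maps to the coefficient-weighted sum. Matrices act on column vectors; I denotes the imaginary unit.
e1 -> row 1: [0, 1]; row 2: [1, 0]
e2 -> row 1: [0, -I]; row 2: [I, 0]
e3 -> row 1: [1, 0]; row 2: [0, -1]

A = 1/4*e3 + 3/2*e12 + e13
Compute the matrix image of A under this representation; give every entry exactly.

Bivector images (products of the table entries): rho(e12) = rho(e1)rho(e2) = row 1: [I, 0]; row 2: [0, -I]; rho(e13) = rho(e1)rho(e3) = row 1: [0, -1]; row 2: [1, 0].
M = (1/4)*rho(e3) + (3/2)*rho(e12) + (1)*rho(e13), summed entrywise:
Answer: row 1: [1/4 + 3*I/2, -1]; row 2: [1, -1/4 - 3*I/2]


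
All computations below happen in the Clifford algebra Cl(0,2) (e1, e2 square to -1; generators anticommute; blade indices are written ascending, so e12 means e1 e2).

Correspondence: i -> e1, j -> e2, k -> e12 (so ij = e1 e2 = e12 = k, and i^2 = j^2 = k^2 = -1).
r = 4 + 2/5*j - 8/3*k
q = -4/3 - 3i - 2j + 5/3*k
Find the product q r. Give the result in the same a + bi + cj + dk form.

In blades: q = -4/3 - 3*e1 - 2*e2 + 5/3*e12, r = 4 + 2/5*e2 - 8/3*e12.
Distribute q over r term by term (generator squares from the signature, products reordered to ascending indices): (-4/3)*r = -16/3 - 8/15*e2 + 32/9*e12; (-3*e1)*r = -12*e1 - 8*e2 - 6/5*e12; (-2*e2)*r = 4/5 + 16/3*e1 - 8*e2; (5/3*e12)*r = 40/9 - 2/3*e1 + 20/3*e12.
Sum: -4/45 - 22/3*e1 - 248/15*e2 + 406/45*e12; translating back through the correspondence:
Answer: -4/45 - 22/3*i - 248/15*j + 406/45*k


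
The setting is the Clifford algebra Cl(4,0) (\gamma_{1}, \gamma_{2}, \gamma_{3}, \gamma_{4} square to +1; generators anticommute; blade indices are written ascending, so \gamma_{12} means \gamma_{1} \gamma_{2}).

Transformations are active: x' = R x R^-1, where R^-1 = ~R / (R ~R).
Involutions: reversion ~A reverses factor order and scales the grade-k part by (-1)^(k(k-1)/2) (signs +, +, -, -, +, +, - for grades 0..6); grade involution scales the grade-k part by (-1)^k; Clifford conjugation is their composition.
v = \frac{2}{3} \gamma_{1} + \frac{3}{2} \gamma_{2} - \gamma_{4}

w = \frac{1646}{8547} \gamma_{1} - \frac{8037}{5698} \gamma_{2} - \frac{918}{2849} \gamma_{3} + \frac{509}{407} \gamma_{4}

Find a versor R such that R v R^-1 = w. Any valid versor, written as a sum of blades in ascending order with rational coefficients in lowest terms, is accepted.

Why this works: both vectors square to \frac{133}{36}, so q(v) = q(w) and R = v + w = \frac{2448}{2849} \gamma_{1} + \frac{255}{2849} \gamma_{2} - \frac{918}{2849} \gamma_{3} + \frac{102}{407} \gamma_{4} carries v to w — its own direction survives, the complement (v - w)/2 flips.
Answer: \frac{2448}{2849} \gamma_{1} + \frac{255}{2849} \gamma_{2} - \frac{918}{2849} \gamma_{3} + \frac{102}{407} \gamma_{4}


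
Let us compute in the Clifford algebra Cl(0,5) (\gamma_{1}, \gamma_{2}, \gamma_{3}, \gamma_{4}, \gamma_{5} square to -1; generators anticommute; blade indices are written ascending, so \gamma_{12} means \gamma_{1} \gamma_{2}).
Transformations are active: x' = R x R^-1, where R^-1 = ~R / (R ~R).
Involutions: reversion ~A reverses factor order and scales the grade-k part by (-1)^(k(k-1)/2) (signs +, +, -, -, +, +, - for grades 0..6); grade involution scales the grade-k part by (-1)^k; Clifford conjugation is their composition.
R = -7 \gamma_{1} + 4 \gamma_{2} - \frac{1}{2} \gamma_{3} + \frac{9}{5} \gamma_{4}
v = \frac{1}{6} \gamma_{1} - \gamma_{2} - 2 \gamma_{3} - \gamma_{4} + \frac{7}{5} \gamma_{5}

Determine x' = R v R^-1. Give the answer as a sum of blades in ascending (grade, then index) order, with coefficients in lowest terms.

~R = -7 \gamma_{1} + 4 \gamma_{2} - \frac{1}{2} \gamma_{3} + \frac{9}{5} \gamma_{4}, and R ~R = -\frac{6849}{100}, so R^-1 = ~R / (-\frac{6849}{100}).
R v = \frac{179}{30} + \frac{19}{3} \gamma_{12} + \frac{169}{12} \gamma_{13} + \frac{67}{10} \gamma_{14} - \frac{49}{5} \gamma_{15} - \frac{17}{2} \gamma_{23} - \frac{11}{5} \gamma_{24} + \frac{28}{5} \gamma_{25} + \frac{41}{10} \gamma_{34} - \frac{7}{10} \gamma_{35} + \frac{63}{25} \gamma_{45}
Answer: \frac{43271}{41094} \gamma_{1} + \frac{6227}{20547} \gamma_{2} + \frac{42884}{20547} \gamma_{3} + \frac{1567}{2283} \gamma_{4} - \frac{7}{5} \gamma_{5}


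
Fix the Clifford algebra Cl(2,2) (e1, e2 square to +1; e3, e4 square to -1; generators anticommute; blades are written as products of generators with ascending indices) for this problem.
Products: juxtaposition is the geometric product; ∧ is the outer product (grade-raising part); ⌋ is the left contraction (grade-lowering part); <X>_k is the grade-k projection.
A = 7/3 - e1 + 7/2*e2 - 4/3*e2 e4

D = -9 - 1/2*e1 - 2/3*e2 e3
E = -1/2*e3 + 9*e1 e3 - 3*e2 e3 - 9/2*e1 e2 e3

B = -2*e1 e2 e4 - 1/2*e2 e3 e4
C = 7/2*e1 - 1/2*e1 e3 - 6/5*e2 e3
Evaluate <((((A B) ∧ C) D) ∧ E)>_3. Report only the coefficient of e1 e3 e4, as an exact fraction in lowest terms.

step 1: 8/3*e1 - 2/3*e3 + 7*e1 e4 + 2*e2 e4 - 7/4*e3 e4 - 14/3*e1 e2 e4 - 7/6*e2 e3 e4 + 1/2*e1 e2 e3 e4
step 2: 7/3*e1 e3 - 16/5*e1 e2 e3 + 7*e1 e2 e4 - 49/8*e1 e3 e4 - 199/60*e1 e2 e3 e4
step 3: 32/15*e1 + 7/6*e3 - 14/9*e1 e2 - 21*e1 e3 + 199/90*e1 e4 + 8/5*e2 e3 - 7/2*e2 e4 + 49/16*e3 e4 + 144/5*e1 e2 e3 - 707/12*e1 e2 e4 + 1211/24*e1 e3 e4 - 199/120*e2 e3 e4 + 597/20*e1 e2 e3 e4
step 4: -16/15*e1 e3 - 253/45*e1 e2 e3 + 199/180*e1 e3 e4 - 7/4*e2 e3 e4 - 551/120*e1 e2 e3 e4
step 5: -253/45*e1 e2 e3 + 199/180*e1 e3 e4 - 7/4*e2 e3 e4
Answer: 199/180


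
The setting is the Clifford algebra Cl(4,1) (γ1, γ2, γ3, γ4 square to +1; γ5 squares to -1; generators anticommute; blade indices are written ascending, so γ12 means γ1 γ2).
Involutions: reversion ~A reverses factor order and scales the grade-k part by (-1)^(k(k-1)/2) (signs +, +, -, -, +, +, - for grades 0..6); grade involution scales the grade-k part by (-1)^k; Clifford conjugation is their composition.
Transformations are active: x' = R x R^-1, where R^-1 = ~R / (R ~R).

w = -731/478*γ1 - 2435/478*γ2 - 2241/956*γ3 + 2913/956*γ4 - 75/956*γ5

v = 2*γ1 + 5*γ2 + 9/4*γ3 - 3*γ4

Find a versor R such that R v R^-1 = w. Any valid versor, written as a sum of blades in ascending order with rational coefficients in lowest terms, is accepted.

Sketch: the shared square 689/16 makes R = v + w = 225/478*γ1 - 45/478*γ2 - 45/478*γ3 + 45/956*γ4 - 75/956*γ5 the natural versor; its sandwich fixes that direction, negates (v - w)/2, and sends v to w.
Answer: 225/478*γ1 - 45/478*γ2 - 45/478*γ3 + 45/956*γ4 - 75/956*γ5


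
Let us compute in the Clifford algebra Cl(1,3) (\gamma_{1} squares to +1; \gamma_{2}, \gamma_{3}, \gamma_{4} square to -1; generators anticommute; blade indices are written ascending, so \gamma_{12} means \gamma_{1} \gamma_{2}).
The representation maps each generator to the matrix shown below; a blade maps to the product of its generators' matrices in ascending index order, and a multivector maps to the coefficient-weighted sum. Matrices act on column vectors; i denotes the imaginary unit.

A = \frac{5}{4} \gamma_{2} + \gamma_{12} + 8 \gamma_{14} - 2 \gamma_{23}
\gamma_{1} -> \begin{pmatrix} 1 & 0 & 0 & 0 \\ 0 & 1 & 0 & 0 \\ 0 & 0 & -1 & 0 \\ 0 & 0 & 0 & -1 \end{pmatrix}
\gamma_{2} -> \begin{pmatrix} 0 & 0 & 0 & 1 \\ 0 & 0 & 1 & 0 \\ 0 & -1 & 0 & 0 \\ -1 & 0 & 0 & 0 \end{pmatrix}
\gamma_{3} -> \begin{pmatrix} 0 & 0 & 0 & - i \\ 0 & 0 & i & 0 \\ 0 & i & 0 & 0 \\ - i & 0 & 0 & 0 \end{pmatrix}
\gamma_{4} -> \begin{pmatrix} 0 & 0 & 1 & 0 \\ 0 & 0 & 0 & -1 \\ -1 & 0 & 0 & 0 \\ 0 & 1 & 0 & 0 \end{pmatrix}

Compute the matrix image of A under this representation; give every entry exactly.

Bivector images (products of the table entries): rho(\gamma_{12}) = rho(\gamma_{1})rho(\gamma_{2}) = \begin{pmatrix} 0 & 0 & 0 & 1 \\ 0 & 0 & 1 & 0 \\ 0 & 1 & 0 & 0 \\ 1 & 0 & 0 & 0 \end{pmatrix}; rho(\gamma_{14}) = rho(\gamma_{1})rho(\gamma_{4}) = \begin{pmatrix} 0 & 0 & 1 & 0 \\ 0 & 0 & 0 & -1 \\ 1 & 0 & 0 & 0 \\ 0 & -1 & 0 & 0 \end{pmatrix}; rho(\gamma_{23}) = rho(\gamma_{2})rho(\gamma_{3}) = \begin{pmatrix} - i & 0 & 0 & 0 \\ 0 & i & 0 & 0 \\ 0 & 0 & - i & 0 \\ 0 & 0 & 0 & i \end{pmatrix}.
M = (\frac{5}{4})*rho(\gamma_{2}) + (1)*rho(\gamma_{12}) + (8)*rho(\gamma_{14}) + (-2)*rho(\gamma_{23}), summed entrywise:
Answer: \begin{pmatrix} 2 i & 0 & 8 & \frac{9}{4} \\ 0 & - 2 i & \frac{9}{4} & -8 \\ 8 & - \frac{1}{4} & 2 i & 0 \\ - \frac{1}{4} & -8 & 0 & - 2 i \end{pmatrix}


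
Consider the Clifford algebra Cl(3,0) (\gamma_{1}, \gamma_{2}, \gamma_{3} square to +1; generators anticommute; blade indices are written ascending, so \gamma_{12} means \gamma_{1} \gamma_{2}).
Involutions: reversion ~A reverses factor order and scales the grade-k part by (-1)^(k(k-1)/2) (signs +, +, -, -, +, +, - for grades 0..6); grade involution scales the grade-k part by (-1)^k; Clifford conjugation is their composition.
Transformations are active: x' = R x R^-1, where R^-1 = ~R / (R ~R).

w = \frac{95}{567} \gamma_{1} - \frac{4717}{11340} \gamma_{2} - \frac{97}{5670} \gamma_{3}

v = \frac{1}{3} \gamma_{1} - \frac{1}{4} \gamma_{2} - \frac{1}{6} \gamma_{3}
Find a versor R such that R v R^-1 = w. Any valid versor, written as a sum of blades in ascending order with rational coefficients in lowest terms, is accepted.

Why this works: both vectors square to \frac{29}{144}, so q(v) = q(w) and R = v + w = \frac{284}{567} \gamma_{1} - \frac{1888}{2835} \gamma_{2} - \frac{521}{2835} \gamma_{3} carries v to w — its own direction survives, the complement (v - w)/2 flips.
Answer: \frac{284}{567} \gamma_{1} - \frac{1888}{2835} \gamma_{2} - \frac{521}{2835} \gamma_{3}


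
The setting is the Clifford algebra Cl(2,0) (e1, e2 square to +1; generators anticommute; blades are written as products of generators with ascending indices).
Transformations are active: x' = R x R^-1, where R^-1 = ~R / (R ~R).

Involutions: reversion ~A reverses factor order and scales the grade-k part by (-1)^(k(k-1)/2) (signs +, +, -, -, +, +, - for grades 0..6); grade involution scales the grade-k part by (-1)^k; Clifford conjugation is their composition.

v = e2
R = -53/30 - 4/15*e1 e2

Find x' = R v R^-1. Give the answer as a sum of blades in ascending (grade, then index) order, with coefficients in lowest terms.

~R = -53/30 + 4/15*e1 e2, and R ~R = 2873/900, so R^-1 = ~R / (2873/900).
R v = -4/15*e1 - 53/30*e2
Answer: 848/2873*e1 + 2745/2873*e2


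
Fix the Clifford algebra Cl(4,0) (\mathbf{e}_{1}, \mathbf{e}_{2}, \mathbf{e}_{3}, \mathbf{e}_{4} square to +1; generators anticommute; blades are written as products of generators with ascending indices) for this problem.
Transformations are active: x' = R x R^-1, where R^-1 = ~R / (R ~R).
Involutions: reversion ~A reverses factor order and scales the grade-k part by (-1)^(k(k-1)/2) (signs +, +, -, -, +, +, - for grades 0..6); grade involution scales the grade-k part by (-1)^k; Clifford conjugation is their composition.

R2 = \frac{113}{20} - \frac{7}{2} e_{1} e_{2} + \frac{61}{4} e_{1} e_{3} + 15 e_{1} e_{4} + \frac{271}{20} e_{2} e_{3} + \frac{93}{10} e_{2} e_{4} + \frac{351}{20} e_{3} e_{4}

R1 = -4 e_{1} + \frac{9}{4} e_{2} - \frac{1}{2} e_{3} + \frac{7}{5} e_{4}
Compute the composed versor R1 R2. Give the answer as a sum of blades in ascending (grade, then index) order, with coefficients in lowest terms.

Distribute over the terms of R1 (each basis-blade product reordered to ascending indices, repeated generators contracted through their squares):
(-4 e_{1}) R2 = -\frac{113}{5} e_{1} + 14 e_{2} - 61 e_{3} - 60 e_{4} - \frac{271}{5} e_{1} e_{2} e_{3} - \frac{186}{5} e_{1} e_{2} e_{4} - \frac{351}{5} e_{1} e_{3} e_{4}
(\frac{9}{4} e_{2}) R2 = \frac{63}{8} e_{1} + \frac{1017}{80} e_{2} + \frac{2439}{80} e_{3} + \frac{837}{40} e_{4} - \frac{549}{16} e_{1} e_{2} e_{3} - \frac{135}{4} e_{1} e_{2} e_{4} + \frac{3159}{80} e_{2} e_{3} e_{4}
(-\frac{1}{2} e_{3}) R2 = \frac{61}{8} e_{1} + \frac{271}{40} e_{2} - \frac{113}{40} e_{3} - \frac{351}{40} e_{4} + \frac{7}{4} e_{1} e_{2} e_{3} + \frac{15}{2} e_{1} e_{3} e_{4} + \frac{93}{20} e_{2} e_{3} e_{4}
(\frac{7}{5} e_{4}) R2 = -21 e_{1} - \frac{651}{50} e_{2} - \frac{2457}{100} e_{3} + \frac{791}{100} e_{4} - \frac{49}{10} e_{1} e_{2} e_{4} + \frac{427}{20} e_{1} e_{3} e_{4} + \frac{1897}{100} e_{2} e_{3} e_{4}
Summing the partial products and collecting blades:
Answer: -\frac{281}{10} e_{1} + \frac{8187}{400} e_{2} - \frac{23163}{400} e_{3} - \frac{1997}{50} e_{4} - \frac{6941}{80} e_{1} e_{2} e_{3} - \frac{1517}{20} e_{1} e_{2} e_{4} - \frac{827}{20} e_{1} e_{3} e_{4} + \frac{25243}{400} e_{2} e_{3} e_{4}


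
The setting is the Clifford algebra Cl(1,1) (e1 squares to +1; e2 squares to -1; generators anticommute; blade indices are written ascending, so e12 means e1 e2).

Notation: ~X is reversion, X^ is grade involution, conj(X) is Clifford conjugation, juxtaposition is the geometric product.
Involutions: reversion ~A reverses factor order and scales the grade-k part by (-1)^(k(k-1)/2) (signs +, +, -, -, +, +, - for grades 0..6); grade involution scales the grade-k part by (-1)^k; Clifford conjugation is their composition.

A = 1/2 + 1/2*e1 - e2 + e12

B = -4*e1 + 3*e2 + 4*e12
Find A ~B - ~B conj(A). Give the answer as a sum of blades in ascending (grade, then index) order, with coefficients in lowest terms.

first term: -3 - e1 + 7/2*e2 - 9/2*e12
second term: 3 - e1 + 7/2*e2 - 9/2*e12
Answer: -6


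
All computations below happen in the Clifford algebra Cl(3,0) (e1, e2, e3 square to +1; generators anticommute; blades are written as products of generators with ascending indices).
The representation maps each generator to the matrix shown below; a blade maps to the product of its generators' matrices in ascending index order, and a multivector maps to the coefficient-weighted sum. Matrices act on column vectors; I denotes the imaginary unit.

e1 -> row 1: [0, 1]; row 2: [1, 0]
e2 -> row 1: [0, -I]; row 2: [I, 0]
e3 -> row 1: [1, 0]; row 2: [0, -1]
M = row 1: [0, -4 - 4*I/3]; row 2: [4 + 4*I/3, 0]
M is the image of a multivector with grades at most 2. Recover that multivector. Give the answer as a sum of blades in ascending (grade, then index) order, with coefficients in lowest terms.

Method: 1, rho(e1), rho(e2), rho(e3) form a trace-orthogonal basis of the 2x2 complex matrices (tr(X Y) = 2 if X = Y, else 0), so M = m0*1 + m1*rho(e1) + m2*rho(e2) + m3*rho(e3) with m0 = tr(M)/2 = 0, m1 = tr(M rho(e1))/2 = 0, m2 = tr(M rho(e2))/2 = 4/3 - 4*I, m3 = tr(M rho(e3))/2 = 0.
Multiplying table entries, the bivector images are rho(e1 e2) = I*rho(e3), rho(e1 e3) = -I*rho(e2), rho(e2 e3) = I*rho(e1); with real blade coefficients the real parts of m0..m3 are the coefficients of 1, e1, e2, e3 and the imaginary parts give the bivectors (e2 e3: Im m1, e1 e3: -Im m2, e1 e2: Im m3).
Answer: 4/3*e2 + 4*e1 e3


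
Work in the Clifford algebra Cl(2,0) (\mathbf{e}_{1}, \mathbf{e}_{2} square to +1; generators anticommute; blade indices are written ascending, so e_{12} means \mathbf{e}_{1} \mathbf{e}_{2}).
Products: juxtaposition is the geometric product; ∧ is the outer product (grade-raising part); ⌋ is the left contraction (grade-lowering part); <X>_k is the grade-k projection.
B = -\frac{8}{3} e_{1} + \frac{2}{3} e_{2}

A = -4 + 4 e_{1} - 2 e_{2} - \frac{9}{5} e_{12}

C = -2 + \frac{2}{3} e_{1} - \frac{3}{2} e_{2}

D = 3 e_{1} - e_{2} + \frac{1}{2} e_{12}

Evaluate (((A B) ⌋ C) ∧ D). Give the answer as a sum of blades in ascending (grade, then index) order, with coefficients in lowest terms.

step 1: -12 + \frac{142}{15} e_{1} - \frac{112}{15} e_{2} - \frac{8}{3} e_{12}
step 2: \frac{1868}{45} - 8 e_{1} + 18 e_{2}
step 3: \frac{1868}{15} e_{1} - \frac{1868}{45} e_{2} - \frac{1136}{45} e_{12}
Answer: \frac{1868}{15} e_{1} - \frac{1868}{45} e_{2} - \frac{1136}{45} e_{12}


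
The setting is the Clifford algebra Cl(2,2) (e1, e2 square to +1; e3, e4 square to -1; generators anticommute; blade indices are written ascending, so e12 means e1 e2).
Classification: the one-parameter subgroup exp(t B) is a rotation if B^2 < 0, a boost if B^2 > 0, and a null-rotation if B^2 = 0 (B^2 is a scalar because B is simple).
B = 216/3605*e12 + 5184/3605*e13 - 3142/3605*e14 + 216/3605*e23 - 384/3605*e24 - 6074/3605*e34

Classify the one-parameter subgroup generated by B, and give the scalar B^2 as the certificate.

B^2 term by term: the squares give (216/3605)^2*(e12)^2 + (5184/3605)^2*(e13)^2 + (-3142/3605)^2*(e14)^2 + (216/3605)^2*(e23)^2 + (-384/3605)^2*(e24)^2 + (-6074/3605)^2*(e34)^2 = 46656/12996025*(-1) + 26873856/12996025*(+1) + 9872164/12996025*(+1) + 46656/12996025*(+1) + 147456/12996025*(+1) + 36893476/12996025*(-1) = 0 (each basis 2-blade squares to minus the product of its generators' squares); cross terms between blades sharing an index anticommute and cancel; the commuting (index-disjoint) pairs give grade-4 terms 2*c*c'*(blade product), which cancel blade by blade — e1234: -2623968/12996025 + 3981312/12996025 - 1357344/12996025 = 0 — confirming B is simple. So B^2 = 0.
Answer: null-rotation, certificate B^2 = 0. The scalar 0 is the complete invariant here: its sign names the subgroup type.


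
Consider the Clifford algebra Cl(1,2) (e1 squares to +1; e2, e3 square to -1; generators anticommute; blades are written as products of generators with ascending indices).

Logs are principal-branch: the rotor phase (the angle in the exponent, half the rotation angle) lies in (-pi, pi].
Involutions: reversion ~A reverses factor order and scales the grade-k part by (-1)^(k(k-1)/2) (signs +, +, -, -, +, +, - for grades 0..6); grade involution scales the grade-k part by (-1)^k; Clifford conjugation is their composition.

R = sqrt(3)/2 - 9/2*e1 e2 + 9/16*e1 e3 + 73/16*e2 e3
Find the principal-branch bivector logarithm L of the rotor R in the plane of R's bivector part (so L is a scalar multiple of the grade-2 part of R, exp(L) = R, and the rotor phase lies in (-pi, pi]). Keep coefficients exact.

The scalar part of R is sqrt(3)/2, which pins the rotor phase on the principal branch; dividing the bivector part by the sine of that phase recovers the unit plane, and L is the phase times that plane.
Concretely: cos(phase) = sqrt(3)/2 gives phase = ±pi/6, and since phase/sin(phase) is even the sign is immaterial: L = (phase/sin(phase)) * <R>_2 = (pi/3) * <R>_2.
Answer: -3*pi/2*e1 e2 + 3*pi/16*e1 e3 + 73*pi/48*e2 e3


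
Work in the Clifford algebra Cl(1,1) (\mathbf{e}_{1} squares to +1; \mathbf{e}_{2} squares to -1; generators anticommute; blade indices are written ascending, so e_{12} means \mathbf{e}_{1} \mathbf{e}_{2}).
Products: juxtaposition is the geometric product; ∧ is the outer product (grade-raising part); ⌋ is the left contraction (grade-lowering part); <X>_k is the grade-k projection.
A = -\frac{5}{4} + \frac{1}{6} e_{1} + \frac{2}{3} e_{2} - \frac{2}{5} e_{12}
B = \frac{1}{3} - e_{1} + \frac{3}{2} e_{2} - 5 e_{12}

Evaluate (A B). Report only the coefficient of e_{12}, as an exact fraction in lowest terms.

step 1: \frac{5}{12} - \frac{257}{180} e_{1} - \frac{1039}{360} e_{2} + \frac{211}{30} e_{12}
Answer: \frac{211}{30}


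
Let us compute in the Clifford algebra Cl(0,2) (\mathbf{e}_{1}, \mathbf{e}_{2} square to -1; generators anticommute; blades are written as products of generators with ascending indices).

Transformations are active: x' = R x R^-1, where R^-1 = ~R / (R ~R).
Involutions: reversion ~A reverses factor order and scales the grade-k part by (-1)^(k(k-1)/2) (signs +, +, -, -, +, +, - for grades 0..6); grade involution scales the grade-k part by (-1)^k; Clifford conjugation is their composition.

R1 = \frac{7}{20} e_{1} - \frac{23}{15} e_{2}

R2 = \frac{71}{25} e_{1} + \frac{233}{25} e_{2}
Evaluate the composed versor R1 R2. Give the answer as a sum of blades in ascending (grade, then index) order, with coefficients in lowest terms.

Distribute over the terms of R1 (each basis-blade product reordered to ascending indices, repeated generators contracted through their squares):
(\frac{7}{20} e_{1}) R2 = -\frac{497}{500} + \frac{1631}{500} e_{1} e_{2}
(-\frac{23}{15} e_{2}) R2 = \frac{5359}{375} + \frac{1633}{375} e_{1} e_{2}
Summing the partial products and collecting blades:
Answer: \frac{3989}{300} + \frac{457}{60} e_{1} e_{2}


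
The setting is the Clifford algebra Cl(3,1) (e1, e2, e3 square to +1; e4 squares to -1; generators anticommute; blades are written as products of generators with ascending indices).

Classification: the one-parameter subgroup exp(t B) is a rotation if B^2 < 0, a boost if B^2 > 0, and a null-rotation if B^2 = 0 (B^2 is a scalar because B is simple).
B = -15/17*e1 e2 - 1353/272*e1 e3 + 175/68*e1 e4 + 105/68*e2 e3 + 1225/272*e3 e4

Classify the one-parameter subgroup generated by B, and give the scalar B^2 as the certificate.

B^2 term by term: the squares give (-15/17)^2*(e1 e2)^2 + (-1353/272)^2*(e1 e3)^2 + (175/68)^2*(e1 e4)^2 + (105/68)^2*(e2 e3)^2 + (1225/272)^2*(e3 e4)^2 = 225/289*(-1) + 1830609/73984*(-1) + 30625/4624*(+1) + 11025/4624*(-1) + 1500625/73984*(+1) = -1 (each basis 2-blade squares to minus the product of its generators' squares); cross terms between blades sharing an index anticommute and cancel; the commuting (index-disjoint) pairs give grade-4 terms 2*c*c'*(blade product), which cancel blade by blade — e1 e2 e3 e4: -18375/2312 + 18375/2312 = 0 — confirming B is simple. So B^2 = -1.
Answer: rotation, certificate B^2 = -1. Check the certificate: B^2 = -1, and that sign is decisive whatever form B takes.


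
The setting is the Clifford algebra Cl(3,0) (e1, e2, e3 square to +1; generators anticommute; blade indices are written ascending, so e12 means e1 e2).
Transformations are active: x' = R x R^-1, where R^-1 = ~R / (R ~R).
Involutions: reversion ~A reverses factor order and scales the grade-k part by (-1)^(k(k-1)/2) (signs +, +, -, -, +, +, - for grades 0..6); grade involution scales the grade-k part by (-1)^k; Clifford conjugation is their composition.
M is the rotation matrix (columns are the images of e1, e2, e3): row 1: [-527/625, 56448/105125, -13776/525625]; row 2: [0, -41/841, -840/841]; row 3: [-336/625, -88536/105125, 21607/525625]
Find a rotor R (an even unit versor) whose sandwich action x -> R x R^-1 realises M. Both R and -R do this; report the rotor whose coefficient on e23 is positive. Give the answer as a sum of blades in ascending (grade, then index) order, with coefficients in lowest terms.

Method: write R = a + b12*e12 + b13*e13 + b23*e23 with a^2 + b12^2 + b13^2 + b23^2 = 1 (so R^-1 = ~R). Expanding the columns R e_j ~R gives tr M = 4a^2 - 1 and, from the antisymmetric part, M21 - M12 = -4a*b12, M13 - M31 = 4a*b13, M32 - M23 = -4a*b23.
Here tr M = -17889/21025, so a^2 = (1 + tr M)/4 = 784/21025 and a = ±28/145. Taking a = 28/145: M21 - M12 = -56448/105125, M13 - M31 = 10752/21025, M32 - M23 = 16464/105125, giving b12 = 504/725, b13 = 96/145, b23 = -147/725, i.e. R = 28/145 + 504/725*e12 + 96/145*e13 - 147/725*e23.
Its e23 coefficient is negative, so report the other preimage -R.
Answer: -28/145 - 504/725*e12 - 96/145*e13 + 147/725*e23. Recall the cover is two-to-one: with M of trace -17889/21025, both preimages act alike, and the stated e23 sign chooses the sheet.


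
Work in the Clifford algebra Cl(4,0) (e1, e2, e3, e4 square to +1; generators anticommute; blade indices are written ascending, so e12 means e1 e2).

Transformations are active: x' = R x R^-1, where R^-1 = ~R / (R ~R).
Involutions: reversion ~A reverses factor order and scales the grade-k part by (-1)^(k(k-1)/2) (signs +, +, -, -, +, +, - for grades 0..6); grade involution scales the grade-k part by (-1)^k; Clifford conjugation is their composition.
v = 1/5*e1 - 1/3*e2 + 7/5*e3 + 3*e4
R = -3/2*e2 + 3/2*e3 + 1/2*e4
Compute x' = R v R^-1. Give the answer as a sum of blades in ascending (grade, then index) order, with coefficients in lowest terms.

~R = -3/2*e2 + 3/2*e3 + 1/2*e4, and R ~R = 19/4, so R^-1 = ~R / (19/4).
R v = 41/10 + 3/10*e12 - 3/10*e13 - 1/10*e14 - 8/5*e23 - 13/3*e24 + 19/5*e34
Answer: -1/5*e1 - 643/285*e2 + 113/95*e3 - 203/95*e4


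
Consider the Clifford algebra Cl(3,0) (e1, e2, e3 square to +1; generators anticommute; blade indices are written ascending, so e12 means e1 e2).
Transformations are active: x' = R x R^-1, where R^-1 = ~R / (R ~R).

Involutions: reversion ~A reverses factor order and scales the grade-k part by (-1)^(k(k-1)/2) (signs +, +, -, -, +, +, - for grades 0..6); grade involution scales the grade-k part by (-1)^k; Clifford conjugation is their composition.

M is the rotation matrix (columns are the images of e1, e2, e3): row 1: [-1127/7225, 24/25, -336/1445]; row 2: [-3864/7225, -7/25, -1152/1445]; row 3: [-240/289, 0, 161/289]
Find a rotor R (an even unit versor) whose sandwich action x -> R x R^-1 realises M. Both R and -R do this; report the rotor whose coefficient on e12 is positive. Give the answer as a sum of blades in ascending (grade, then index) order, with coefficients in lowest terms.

Method: write R = a + b12*e12 + b13*e13 + b23*e23 with a^2 + b12^2 + b13^2 + b23^2 = 1 (so R^-1 = ~R). Expanding the columns R e_j ~R gives tr M = 4a^2 - 1 and, from the antisymmetric part, M21 - M12 = -4a*b12, M13 - M31 = 4a*b13, M32 - M23 = -4a*b23.
Here tr M = 35/289, so a^2 = (1 + tr M)/4 = 81/289 and a = ±9/17. Taking a = 9/17: M21 - M12 = -432/289, M13 - M31 = 864/1445, M32 - M23 = 1152/1445, giving b12 = 12/17, b13 = 24/85, b23 = -32/85, i.e. R = 9/17 + 12/17*e12 + 24/85*e13 - 32/85*e23.
Its e12 coefficient is already positive.
Answer: 9/17 + 12/17*e12 + 24/85*e13 - 32/85*e23. Key observation: the double cover Spin(3) -> SO(3) sends R and -R to the same matrix (trace 35/289 here), so the stated sign of the e12 coefficient is what selects one sheet.


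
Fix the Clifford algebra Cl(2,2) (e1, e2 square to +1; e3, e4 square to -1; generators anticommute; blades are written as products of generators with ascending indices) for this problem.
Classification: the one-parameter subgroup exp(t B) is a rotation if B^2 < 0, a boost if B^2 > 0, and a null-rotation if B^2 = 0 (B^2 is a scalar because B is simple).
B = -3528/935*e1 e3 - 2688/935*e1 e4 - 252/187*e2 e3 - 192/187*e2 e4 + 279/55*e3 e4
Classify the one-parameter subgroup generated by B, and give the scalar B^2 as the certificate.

B^2 term by term: the squares give (-3528/935)^2*(e1 e3)^2 + (-2688/935)^2*(e1 e4)^2 + (-252/187)^2*(e2 e3)^2 + (-192/187)^2*(e2 e4)^2 + (279/55)^2*(e3 e4)^2 = 12446784/874225*(+1) + 7225344/874225*(+1) + 63504/34969*(+1) + 36864/34969*(+1) + 77841/3025*(-1) = -9/25 (each basis 2-blade squares to minus the product of its generators' squares); cross terms between blades sharing an index anticommute and cancel; the commuting (index-disjoint) pairs give grade-4 terms 2*c*c'*(blade product), which cancel blade by blade — e1 e2 e3 e4: -1354752/174845 + 1354752/174845 = 0 — confirming B is simple. So B^2 = -9/25.
Answer: rotation, certificate B^2 = -9/25. Note: conjugating B changes its blade decomposition but never the scalar B^2 = -9/25, whose sign settles the classification.


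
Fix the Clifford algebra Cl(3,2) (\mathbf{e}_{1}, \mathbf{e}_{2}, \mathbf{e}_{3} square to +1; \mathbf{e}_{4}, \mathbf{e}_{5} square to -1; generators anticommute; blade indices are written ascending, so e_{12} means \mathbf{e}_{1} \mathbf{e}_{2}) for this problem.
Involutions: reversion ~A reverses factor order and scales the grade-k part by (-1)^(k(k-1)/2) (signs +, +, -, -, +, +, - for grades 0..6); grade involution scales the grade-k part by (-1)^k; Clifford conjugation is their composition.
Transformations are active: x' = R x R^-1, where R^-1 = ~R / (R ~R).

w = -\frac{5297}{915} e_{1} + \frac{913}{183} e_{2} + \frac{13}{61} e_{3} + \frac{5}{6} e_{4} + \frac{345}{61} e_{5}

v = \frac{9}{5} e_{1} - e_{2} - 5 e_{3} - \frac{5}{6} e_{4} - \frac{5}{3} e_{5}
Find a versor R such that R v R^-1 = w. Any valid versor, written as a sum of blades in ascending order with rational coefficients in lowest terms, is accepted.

Equal squares first: v^2 = w^2 = \frac{23191}{900}. Then v + w = -\frac{730}{183} e_{1} + \frac{730}{183} e_{2} - \frac{292}{61} e_{3} + \frac{730}{183} e_{5} is a versor taking v to w, provided it is invertible.
Answer: -\frac{730}{183} e_{1} + \frac{730}{183} e_{2} - \frac{292}{61} e_{3} + \frac{730}{183} e_{5}


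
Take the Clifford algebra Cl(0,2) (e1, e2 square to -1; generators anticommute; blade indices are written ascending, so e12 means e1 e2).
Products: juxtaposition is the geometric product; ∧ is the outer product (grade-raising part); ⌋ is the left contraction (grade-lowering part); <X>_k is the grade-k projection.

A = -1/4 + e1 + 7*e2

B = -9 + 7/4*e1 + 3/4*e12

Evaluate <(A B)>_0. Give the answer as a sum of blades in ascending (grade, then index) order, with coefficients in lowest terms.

step 1: 1/2 - 67/16*e1 - 255/4*e2 - 199/16*e12
step 2: 1/2
Answer: 1/2


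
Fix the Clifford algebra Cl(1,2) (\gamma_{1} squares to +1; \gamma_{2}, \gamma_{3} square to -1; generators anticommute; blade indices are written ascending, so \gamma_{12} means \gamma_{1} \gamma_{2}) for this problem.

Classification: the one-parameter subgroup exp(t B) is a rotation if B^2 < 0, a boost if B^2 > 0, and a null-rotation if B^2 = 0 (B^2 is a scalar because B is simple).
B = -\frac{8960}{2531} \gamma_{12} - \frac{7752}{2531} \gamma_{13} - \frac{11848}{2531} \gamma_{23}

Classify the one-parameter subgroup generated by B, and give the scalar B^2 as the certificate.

B^2 term by term: the squares give (-\frac{8960}{2531})^2*(\gamma_{12})^2 + (-\frac{7752}{2531})^2*(\gamma_{13})^2 + (-\frac{11848}{2531})^2*(\gamma_{23})^2 = \frac{80281600}{6405961}*(+1) + \frac{60093504}{6405961}*(+1) + \frac{140375104}{6405961}*(-1) = 0 (each basis 2-blade squares to minus the product of its generators' squares); cross terms between blades sharing an index anticommute and cancel. So B^2 = 0.
Answer: null-rotation, certificate B^2 = 0. Why this suffices: the scalar 0 survives any versor conjugation, so its sign alone determines the class however B is presented.


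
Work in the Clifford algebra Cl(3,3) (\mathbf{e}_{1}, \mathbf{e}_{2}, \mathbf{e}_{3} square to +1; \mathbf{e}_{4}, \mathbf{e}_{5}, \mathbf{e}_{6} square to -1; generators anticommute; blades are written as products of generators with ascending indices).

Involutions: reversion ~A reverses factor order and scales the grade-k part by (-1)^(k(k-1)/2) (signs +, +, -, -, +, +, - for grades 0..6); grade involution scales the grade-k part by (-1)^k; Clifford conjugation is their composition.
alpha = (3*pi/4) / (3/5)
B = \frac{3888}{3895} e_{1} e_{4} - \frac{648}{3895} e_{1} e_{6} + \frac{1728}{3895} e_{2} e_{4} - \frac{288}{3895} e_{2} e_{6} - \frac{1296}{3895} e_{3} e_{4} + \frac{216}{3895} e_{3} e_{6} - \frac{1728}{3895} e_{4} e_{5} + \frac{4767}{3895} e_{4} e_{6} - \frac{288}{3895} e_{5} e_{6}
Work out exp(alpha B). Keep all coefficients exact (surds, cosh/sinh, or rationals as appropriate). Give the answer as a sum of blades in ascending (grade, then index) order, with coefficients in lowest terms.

B^2 term by term: the squares give (\frac{3888}{3895})^2*(e_{1} e_{4})^2 + (-\frac{648}{3895})^2*(e_{1} e_{6})^2 + (\frac{1728}{3895})^2*(e_{2} e_{4})^2 + (-\frac{288}{3895})^2*(e_{2} e_{6})^2 + (-\frac{1296}{3895})^2*(e_{3} e_{4})^2 + (\frac{216}{3895})^2*(e_{3} e_{6})^2 + (-\frac{1728}{3895})^2*(e_{4} e_{5})^2 + (\frac{4767}{3895})^2*(e_{4} e_{6})^2 + (-\frac{288}{3895})^2*(e_{5} e_{6})^2 = \frac{15116544}{15171025}*(+1) + \frac{419904}{15171025}*(+1) + \frac{2985984}{15171025}*(+1) + \frac{82944}{15171025}*(+1) + \frac{1679616}{15171025}*(+1) + \frac{46656}{15171025}*(+1) + \frac{2985984}{15171025}*(-1) + \frac{22724289}{15171025}*(-1) + \frac{82944}{15171025}*(-1) = -\frac{9}{25} (each basis 2-blade squares to minus the product of its generators' squares); cross terms between blades sharing an index anticommute and cancel; the commuting (index-disjoint) pairs give grade-4 terms 2*c*c'*(blade product), which cancel blade by blade — e_{1} e_{2} e_{4} e_{6}: \frac{2239488}{15171025} - \frac{2239488}{15171025} = 0; e_{1} e_{3} e_{4} e_{6}: -\frac{1679616}{15171025} + \frac{1679616}{15171025} = 0; e_{1} e_{4} e_{5} e_{6}: -\frac{2239488}{15171025} + \frac{2239488}{15171025} = 0; e_{2} e_{3} e_{4} e_{6}: -\frac{746496}{15171025} + \frac{746496}{15171025} = 0; e_{2} e_{4} e_{5} e_{6}: -\frac{995328}{15171025} + \frac{995328}{15171025} = 0; e_{3} e_{4} e_{5} e_{6}: \frac{746496}{15171025} - \frac{746496}{15171025} = 0 — confirming B is simple. So B^2 = -\frac{9}{25}.
B^2 = -\frac{9}{25} — the series telescopes trigonometrically here: l = \frac{3}{5}, alpha*l = \frac{3 \pi}{4}, so exp(alpha B) = cos(\frac{3 \pi}{4}) + (sin(\frac{3 \pi}{4})/(\frac{3}{5}))*B = - \frac{\sqrt{2}}{2} + (\frac{5 \sqrt{2}}{6})*B.
Answer: - \frac{\sqrt{2}}{2} + \frac{648 \sqrt{2}}{779} e_{1} e_{4} - \frac{108 \sqrt{2}}{779} e_{1} e_{6} + \frac{288 \sqrt{2}}{779} e_{2} e_{4} - \frac{48 \sqrt{2}}{779} e_{2} e_{6} - \frac{216 \sqrt{2}}{779} e_{3} e_{4} + \frac{36 \sqrt{2}}{779} e_{3} e_{6} - \frac{288 \sqrt{2}}{779} e_{4} e_{5} + \frac{1589 \sqrt{2}}{1558} e_{4} e_{6} - \frac{48 \sqrt{2}}{779} e_{5} e_{6}


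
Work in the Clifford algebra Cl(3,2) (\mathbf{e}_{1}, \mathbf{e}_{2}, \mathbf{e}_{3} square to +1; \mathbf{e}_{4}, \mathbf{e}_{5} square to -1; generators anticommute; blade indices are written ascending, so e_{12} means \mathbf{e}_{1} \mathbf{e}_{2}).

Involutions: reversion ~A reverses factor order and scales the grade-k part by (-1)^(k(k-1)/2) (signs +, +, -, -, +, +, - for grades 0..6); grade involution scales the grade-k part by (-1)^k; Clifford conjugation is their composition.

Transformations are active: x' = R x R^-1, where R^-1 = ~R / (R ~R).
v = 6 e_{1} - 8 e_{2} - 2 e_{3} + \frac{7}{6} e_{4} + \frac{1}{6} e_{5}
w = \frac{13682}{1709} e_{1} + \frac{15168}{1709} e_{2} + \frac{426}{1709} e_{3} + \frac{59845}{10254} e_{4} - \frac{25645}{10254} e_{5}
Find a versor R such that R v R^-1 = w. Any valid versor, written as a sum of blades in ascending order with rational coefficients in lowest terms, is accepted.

Since q(v) = q(w) = \frac{1847}{18}, the sum R = v + w = \frac{23936}{1709} e_{1} + \frac{1496}{1709} e_{2} - \frac{2992}{1709} e_{3} + \frac{11968}{1709} e_{4} - \frac{11968}{5127} e_{5} does the job whenever invertible.
Answer: \frac{23936}{1709} e_{1} + \frac{1496}{1709} e_{2} - \frac{2992}{1709} e_{3} + \frac{11968}{1709} e_{4} - \frac{11968}{5127} e_{5}
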